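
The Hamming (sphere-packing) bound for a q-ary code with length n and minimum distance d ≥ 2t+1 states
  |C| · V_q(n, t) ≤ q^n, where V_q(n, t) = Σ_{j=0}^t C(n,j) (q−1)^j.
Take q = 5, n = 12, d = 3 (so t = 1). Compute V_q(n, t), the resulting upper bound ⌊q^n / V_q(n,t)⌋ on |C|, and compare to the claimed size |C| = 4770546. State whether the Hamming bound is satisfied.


V_q(n, t) = 49, q^n = 244140625, Hamming bound = 4982461, |C| = 4770546 ≤ bound (satisfied).

Step 1: Compute V_q(n, t) = Σ_{j=0}^1 C(n, j) (q−1)^j.
  j = 0: C(12,0)·(4)^0 = 1·1 = 1.
  j = 1: C(12,1)·(4)^1 = 12·4 = 48.
  V_q(n, t) = 1 + 48 = 49.
Step 2: q^n = 5^12 = 244140625.
Step 3: Hamming bound ⌊q^n / V_q(n,t)⌋ = ⌊244140625/49⌋ = 4982461.
Step 4: Compare |C| = 4770546 to 4982461: satisfied.
The claimed |C| lies below the Hamming bound.


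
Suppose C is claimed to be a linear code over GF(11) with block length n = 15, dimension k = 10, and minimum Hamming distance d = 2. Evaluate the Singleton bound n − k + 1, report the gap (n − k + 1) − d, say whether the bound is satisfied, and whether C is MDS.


Singleton RHS = n − k + 1 = 6, slack = 4, bound satisfied, not MDS.

Singleton bound: d ≤ n − k + 1.
Here n = 15, k = 10, so n − k + 1 = 6.
Given d = 2, check d ≤ 6: YES.
Slack = (n − k + 1) − d = 4.
The code is NOT MDS (slack = 4 > 0).
Description: the claimed parameters are [15, 10, 2]_11; such a code would be non-MDS.


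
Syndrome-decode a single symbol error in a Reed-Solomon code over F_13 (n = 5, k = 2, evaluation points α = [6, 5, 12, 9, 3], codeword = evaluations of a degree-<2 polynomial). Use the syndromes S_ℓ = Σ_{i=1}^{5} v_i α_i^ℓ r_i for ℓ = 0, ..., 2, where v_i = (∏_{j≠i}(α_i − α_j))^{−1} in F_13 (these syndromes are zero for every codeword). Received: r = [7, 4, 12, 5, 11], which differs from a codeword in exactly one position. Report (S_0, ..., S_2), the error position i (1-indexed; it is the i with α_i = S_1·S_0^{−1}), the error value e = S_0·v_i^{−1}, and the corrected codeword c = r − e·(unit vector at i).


S = (3, 1, 9), error at position 4, error magnitude e = 2, c = [7, 4, 12, 3, 11].

Step 1: column multipliers v_i = (∏_{j≠i}(α_i − α_j))^{−1} mod 13.
  i = 1 (α = 6): (6−5)(6−12)(6−9)(6−3) = 1·(−6)·(−3)·3 = 54 ≡ 2, so v_1 = 2^{−1} = 7 (mod 13).
  i = 2 (α = 5): (5−6)(5−12)(5−9)(5−3) = (−1)·(−7)·(−4)·2 = −56 ≡ 9, so v_2 = 9^{−1} = 3 (mod 13).
  i = 3 (α = 12): (12−6)(12−5)(12−9)(12−3) = 6·7·3·9 = 1134 ≡ 3, so v_3 = 3^{−1} = 9 (mod 13).
  i = 4 (α = 9): (9−6)(9−5)(9−12)(9−3) = 3·4·(−3)·6 = −216 ≡ 5, so v_4 = 5^{−1} = 8 (mod 13).
  i = 5 (α = 3): (3−6)(3−5)(3−12)(3−9) = (−3)·(−2)·(−9)·(−6) = 324 ≡ 12, so v_5 = 12^{−1} = 12 (mod 13).
  v = [7, 3, 9, 8, 12].
Step 2: syndromes of r = [7, 4, 12, 5, 11] (all sums mod 13).
  S_0 = Σ v_i r_i = 7·7 + 3·4 + 9·12 + 8·5 + 12·11 = 341 ≡ 3.
  S_1 = Σ v_i α_i r_i = 7·6·7 + 3·5·4 + 9·12·12 + 8·9·5 + 12·3·11 = 2406 ≡ 1.
  α_i^2 mod 13 = [10, 12, 1, 3, 9].
  S_2 = Σ v_i α_i^2 r_i = 7·10·7 + 3·12·4 + 9·1·12 + 8·3·5 + 12·9·11 = 2050 ≡ 9.
  S = (3, 1, 9) ≠ 0, so r is not a codeword (an error is present).
Step 3: locate the error. For a single error e at position i, S_ℓ = v_i·e·α_i^ℓ, so α_err = S_1/S_0.
  S_0^{−1} = 3^{−1} = 9 (mod 13), so α_err = 1·9 = 9 ≡ 9 = α_4. Error position i = 4.
  Consistency check: S_2/S_1 = 9·1 = 9 ≡ 9 = α_err ✓ (single-error assumption holds).
Step 4: error magnitude e = S_0/v_4 = S_0·∏_{j≠4}(α_4 − α_j) = 3·5 = 15 ≡ 2 (mod 13).
Step 5: correct position 4: c_4 = r_4 − e = 5 − 2 ≡ 3 (mod 13). Hence c = [7, 4, 12, 3, 11].
  Check: interpolating c through the α_i gives m(x) = 2 + 3·x (degree < 2) with m(α_i) = c_i for every i, so c is indeed a codeword.


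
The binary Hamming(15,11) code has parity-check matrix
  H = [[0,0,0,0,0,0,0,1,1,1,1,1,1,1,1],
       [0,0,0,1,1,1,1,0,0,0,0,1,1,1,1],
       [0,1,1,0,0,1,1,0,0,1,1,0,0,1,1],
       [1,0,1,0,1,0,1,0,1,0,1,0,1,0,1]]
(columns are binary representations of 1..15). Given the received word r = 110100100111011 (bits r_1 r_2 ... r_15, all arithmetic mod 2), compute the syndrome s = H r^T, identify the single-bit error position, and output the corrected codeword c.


s = (1, 1, 0, 0)^T, error position = 12, corrected codeword c = 110100100110011

Compute s = H r^T mod 2 one row at a time:
  s_1 = 0 + 0 + 1 + 1 + 1 + 0 + 1 + 1 = 5 ≡ 1 (mod 2).
  s_2 = 1 + 0 + 0 + 1 + 1 + 0 + 1 + 1 = 5 ≡ 1 (mod 2).
  s_3 = 1 + 0 + 0 + 1 + 1 + 1 + 1 + 1 = 6 ≡ 0 (mod 2).
  s_4 = 1 + 0 + 0 + 1 + 0 + 1 + 0 + 1 = 4 ≡ 0 (mod 2).
s = (1, 1, 0, 0)^T — this equals column 12 of H (binary 1100), so error is at position 12.
Correct: flip bit 12 of r = 110100100111011 to get c = 110100100110011.


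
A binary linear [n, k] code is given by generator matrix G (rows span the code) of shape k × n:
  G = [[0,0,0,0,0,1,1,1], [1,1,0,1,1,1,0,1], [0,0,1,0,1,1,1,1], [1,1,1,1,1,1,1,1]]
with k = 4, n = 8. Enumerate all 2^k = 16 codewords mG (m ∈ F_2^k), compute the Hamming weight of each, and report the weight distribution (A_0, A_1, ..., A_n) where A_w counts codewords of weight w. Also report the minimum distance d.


Weight distribution: A_0 = 1, A_2 = 3, A_3 = 4, A_5 = 4, A_6 = 3, A_8 = 1. Minimum distance d = 2.

Enumerate all 2^4 = 16 messages m ∈ F_2^4.
For each, compute codeword c = mG in F_2^8, then tally its weight.
  m = 0000 → c = 00000000, weight = 0.
  m = 1000 → c = 00000111, weight = 3.
  m = 0100 → c = 11011101, weight = 6.
  m = 1100 → c = 11011010, weight = 5.
  m = 0010 → c = 00101111, weight = 5.
  m = 1010 → c = 00101000, weight = 2.
  m = 0110 → c = 11110010, weight = 5.
  m = 1110 → c = 11110101, weight = 6.
  m = 0001 → c = 11111111, weight = 8.
  m = 1001 → c = 11111000, weight = 5.
  m = 0101 → c = 00100010, weight = 2.
  m = 1101 → c = 00100101, weight = 3.
  m = 0011 → c = 11010000, weight = 3.
  m = 1011 → c = 11010111, weight = 6.
  m = 0111 → c = 00001101, weight = 3.
  m = 1111 → c = 00001010, weight = 2.
Tally weights:
  weight 0: 1 codewords.
  weight 2: 3 codewords.
  weight 3: 4 codewords.
  weight 5: 4 codewords.
  weight 6: 3 codewords.
  weight 8: 1 codewords.
Minimum distance d = smallest w > 0 with A_w > 0 = 2.
Sanity: Σ A_w = 16 = 2^4 = 16 ✓.


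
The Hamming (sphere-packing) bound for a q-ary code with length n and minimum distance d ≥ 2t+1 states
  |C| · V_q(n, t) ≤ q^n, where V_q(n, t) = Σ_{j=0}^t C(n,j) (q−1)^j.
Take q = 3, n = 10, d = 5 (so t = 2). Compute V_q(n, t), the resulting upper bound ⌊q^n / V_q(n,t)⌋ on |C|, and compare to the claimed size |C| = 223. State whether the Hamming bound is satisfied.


V_q(n, t) = 201, q^n = 59049, Hamming bound = 293, |C| = 223 ≤ bound (satisfied).

Step 1: Compute V_q(n, t) = Σ_{j=0}^2 C(n, j) (q−1)^j.
  j = 0: C(10,0)·(2)^0 = 1·1 = 1.
  j = 1: C(10,1)·(2)^1 = 10·2 = 20.
  j = 2: C(10,2)·(2)^2 = 45·4 = 180.
  V_q(n, t) = 1 + 20 + 180 = 201.
Step 2: q^n = 3^10 = 59049.
Step 3: Hamming bound ⌊q^n / V_q(n,t)⌋ = ⌊59049/201⌋ = 293.
Step 4: Compare |C| = 223 to 293: satisfied.
The claimed |C| lies below the Hamming bound.


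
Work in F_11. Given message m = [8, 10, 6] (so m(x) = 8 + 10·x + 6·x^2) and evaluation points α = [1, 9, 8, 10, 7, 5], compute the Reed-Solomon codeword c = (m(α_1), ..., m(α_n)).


c = [2, 1, 10, 4, 9, 10]

Message polynomial: m(x) = 8 + 10·x + 6·x^2 (mod 11).
For each evaluation point α_i, compute m(α_i) mod 11:
  α_1 = 1: Horner steps 6 → 5 → 2, so m(1) = 2.
  α_2 = 9: Horner steps 6 → 9 → 1, so m(9) = 1.
  α_3 = 8: Horner steps 6 → 3 → 10, so m(8) = 10.
  α_4 = 10: Horner steps 6 → 4 → 4, so m(10) = 4.
  α_5 = 7: Horner steps 6 → 8 → 9, so m(7) = 9.
  α_6 = 5: Horner steps 6 → 7 → 10, so m(5) = 10.
Codeword c = [2, 1, 10, 4, 9, 10] ∈ F_11^6.


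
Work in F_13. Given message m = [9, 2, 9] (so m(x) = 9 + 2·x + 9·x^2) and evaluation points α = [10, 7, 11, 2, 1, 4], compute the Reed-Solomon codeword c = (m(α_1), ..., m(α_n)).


c = [6, 9, 2, 10, 7, 5]

Message polynomial: m(x) = 9 + 2·x + 9·x^2 (mod 13).
For each evaluation point α_i, compute m(α_i) mod 13:
  α_1 = 10: Horner steps 9 → 1 → 6, so m(10) = 6.
  α_2 = 7: Horner steps 9 → 0 → 9, so m(7) = 9.
  α_3 = 11: Horner steps 9 → 10 → 2, so m(11) = 2.
  α_4 = 2: Horner steps 9 → 7 → 10, so m(2) = 10.
  α_5 = 1: Horner steps 9 → 11 → 7, so m(1) = 7.
  α_6 = 4: Horner steps 9 → 12 → 5, so m(4) = 5.
Codeword c = [6, 9, 2, 10, 7, 5] ∈ F_13^6.


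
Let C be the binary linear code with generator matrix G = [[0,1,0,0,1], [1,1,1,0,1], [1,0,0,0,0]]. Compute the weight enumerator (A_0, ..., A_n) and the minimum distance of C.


Weight distribution: A_0 = 1, A_1 = 2, A_2 = 2, A_3 = 2, A_4 = 1. Minimum distance d = 1.

Enumerate all 2^3 = 8 messages m ∈ F_2^3.
For each, compute codeword c = mG in F_2^5, then tally its weight.
  m = 000 → c = 00000, weight = 0.
  m = 100 → c = 01001, weight = 2.
  m = 010 → c = 11101, weight = 4.
  m = 110 → c = 10100, weight = 2.
  m = 001 → c = 10000, weight = 1.
  m = 101 → c = 11001, weight = 3.
  m = 011 → c = 01101, weight = 3.
  m = 111 → c = 00100, weight = 1.
Tally weights:
  weight 0: 1 codewords.
  weight 1: 2 codewords.
  weight 2: 2 codewords.
  weight 3: 2 codewords.
  weight 4: 1 codewords.
Minimum distance d = smallest w > 0 with A_w > 0 = 1.
Sanity: Σ A_w = 8 = 2^3 = 8 ✓.


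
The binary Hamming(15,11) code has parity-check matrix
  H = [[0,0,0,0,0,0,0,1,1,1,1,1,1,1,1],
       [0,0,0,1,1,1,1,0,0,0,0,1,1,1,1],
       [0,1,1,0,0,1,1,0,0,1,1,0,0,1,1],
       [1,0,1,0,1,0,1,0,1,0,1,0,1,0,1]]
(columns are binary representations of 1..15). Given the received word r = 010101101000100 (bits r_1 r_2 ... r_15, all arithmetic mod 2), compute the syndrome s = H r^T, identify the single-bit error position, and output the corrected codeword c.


s = (0, 0, 1, 1)^T, error position = 3, corrected codeword c = 011101101000100

Compute s = H r^T mod 2 one row at a time:
  s_1 = 0 + 1 + 0 + 0 + 0 + 1 + 0 + 0 = 2 ≡ 0 (mod 2).
  s_2 = 1 + 0 + 1 + 1 + 0 + 1 + 0 + 0 = 4 ≡ 0 (mod 2).
  s_3 = 1 + 0 + 1 + 1 + 0 + 0 + 0 + 0 = 3 ≡ 1 (mod 2).
  s_4 = 0 + 0 + 0 + 1 + 1 + 0 + 1 + 0 = 3 ≡ 1 (mod 2).
s = (0, 0, 1, 1)^T — this equals column 3 of H (binary 0011), so error is at position 3.
Correct: flip bit 3 of r = 010101101000100 to get c = 011101101000100.


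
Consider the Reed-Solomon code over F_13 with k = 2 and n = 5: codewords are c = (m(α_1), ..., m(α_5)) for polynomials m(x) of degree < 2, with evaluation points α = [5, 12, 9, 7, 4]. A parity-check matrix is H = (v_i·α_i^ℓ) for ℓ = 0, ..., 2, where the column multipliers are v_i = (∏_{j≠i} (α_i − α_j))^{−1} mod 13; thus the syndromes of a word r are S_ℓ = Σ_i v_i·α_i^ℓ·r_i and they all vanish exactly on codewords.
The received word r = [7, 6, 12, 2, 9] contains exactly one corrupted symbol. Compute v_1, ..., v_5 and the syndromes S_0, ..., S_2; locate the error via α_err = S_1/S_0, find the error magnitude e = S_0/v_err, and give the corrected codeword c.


S = (8, 4, 2), error at position 4, error magnitude e = 12, c = [7, 6, 12, 3, 9].

Step 1: column multipliers v_i = (∏_{j≠i}(α_i − α_j))^{−1} mod 13.
  i = 1 (α = 5): (5−12)(5−9)(5−7)(5−4) = (−7)·(−4)·(−2)·1 = −56 ≡ 9, so v_1 = 9^{−1} = 3 (mod 13).
  i = 2 (α = 12): (12−5)(12−9)(12−7)(12−4) = 7·3·5·8 = 840 ≡ 8, so v_2 = 8^{−1} = 5 (mod 13).
  i = 3 (α = 9): (9−5)(9−12)(9−7)(9−4) = 4·(−3)·2·5 = −120 ≡ 10, so v_3 = 10^{−1} = 4 (mod 13).
  i = 4 (α = 7): (7−5)(7−12)(7−9)(7−4) = 2·(−5)·(−2)·3 = 60 ≡ 8, so v_4 = 8^{−1} = 5 (mod 13).
  i = 5 (α = 4): (4−5)(4−12)(4−9)(4−7) = (−1)·(−8)·(−5)·(−3) = 120 ≡ 3, so v_5 = 3^{−1} = 9 (mod 13).
  v = [3, 5, 4, 5, 9].
Step 2: syndromes of r = [7, 6, 12, 2, 9] (all sums mod 13).
  S_0 = Σ v_i r_i = 3·7 + 5·6 + 4·12 + 5·2 + 9·9 = 190 ≡ 8.
  S_1 = Σ v_i α_i r_i = 3·5·7 + 5·12·6 + 4·9·12 + 5·7·2 + 9·4·9 = 1291 ≡ 4.
  α_i^2 mod 13 = [12, 1, 3, 10, 3].
  S_2 = Σ v_i α_i^2 r_i = 3·12·7 + 5·1·6 + 4·3·12 + 5·10·2 + 9·3·9 = 769 ≡ 2.
  S = (8, 4, 2) ≠ 0, so r is not a codeword (an error is present).
Step 3: locate the error. For a single error e at position i, S_ℓ = v_i·e·α_i^ℓ, so α_err = S_1/S_0.
  S_0^{−1} = 8^{−1} = 5 (mod 13), so α_err = 4·5 = 20 ≡ 7 = α_4. Error position i = 4.
  Consistency check: S_2/S_1 = 2·10 = 20 ≡ 7 = α_err ✓ (single-error assumption holds).
Step 4: error magnitude e = S_0/v_4 = S_0·∏_{j≠4}(α_4 − α_j) = 8·8 = 64 ≡ 12 (mod 13).
Step 5: correct position 4: c_4 = r_4 − e = 2 − 12 ≡ 3 (mod 13). Hence c = [7, 6, 12, 3, 9].
  Check: interpolating c through the α_i gives m(x) = 4 + 11·x (degree < 2) with m(α_i) = c_i for every i, so c is indeed a codeword.


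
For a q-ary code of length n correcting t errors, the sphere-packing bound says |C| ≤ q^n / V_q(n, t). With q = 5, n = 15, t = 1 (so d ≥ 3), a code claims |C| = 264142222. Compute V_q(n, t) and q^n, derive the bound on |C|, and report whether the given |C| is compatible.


V_q(n, t) = 61, q^n = 30517578125, Hamming bound = 500288165, |C| = 264142222 ≤ bound (satisfied).

Step 1: Compute V_q(n, t) = Σ_{j=0}^1 C(n, j) (q−1)^j.
  j = 0: C(15,0)·(4)^0 = 1·1 = 1.
  j = 1: C(15,1)·(4)^1 = 15·4 = 60.
  V_q(n, t) = 1 + 60 = 61.
Step 2: q^n = 5^15 = 30517578125.
Step 3: Hamming bound ⌊q^n / V_q(n,t)⌋ = ⌊30517578125/61⌋ = 500288165.
Step 4: Compare |C| = 264142222 to 500288165: satisfied.
The claimed |C| lies below the Hamming bound.


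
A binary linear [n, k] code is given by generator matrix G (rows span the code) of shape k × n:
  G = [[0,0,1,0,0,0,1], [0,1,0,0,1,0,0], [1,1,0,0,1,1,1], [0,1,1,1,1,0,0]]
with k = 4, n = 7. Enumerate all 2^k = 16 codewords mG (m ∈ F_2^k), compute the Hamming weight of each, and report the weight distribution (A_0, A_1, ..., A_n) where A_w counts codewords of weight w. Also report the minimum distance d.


Weight distribution: A_0 = 1, A_2 = 4, A_3 = 3, A_4 = 3, A_5 = 4, A_7 = 1. Minimum distance d = 2.

Enumerate all 2^4 = 16 messages m ∈ F_2^4.
For each, compute codeword c = mG in F_2^7, then tally its weight.
  m = 0000 → c = 0000000, weight = 0.
  m = 1000 → c = 0010001, weight = 2.
  m = 0100 → c = 0100100, weight = 2.
  m = 1100 → c = 0110101, weight = 4.
  m = 0010 → c = 1100111, weight = 5.
  m = 1010 → c = 1110110, weight = 5.
  m = 0110 → c = 1000011, weight = 3.
  m = 1110 → c = 1010010, weight = 3.
  m = 0001 → c = 0111100, weight = 4.
  m = 1001 → c = 0101101, weight = 4.
  m = 0101 → c = 0011000, weight = 2.
  m = 1101 → c = 0001001, weight = 2.
  m = 0011 → c = 1011011, weight = 5.
  m = 1011 → c = 1001010, weight = 3.
  m = 0111 → c = 1111111, weight = 7.
  m = 1111 → c = 1101110, weight = 5.
Tally weights:
  weight 0: 1 codewords.
  weight 2: 4 codewords.
  weight 3: 3 codewords.
  weight 4: 3 codewords.
  weight 5: 4 codewords.
  weight 7: 1 codewords.
Minimum distance d = smallest w > 0 with A_w > 0 = 2.
Sanity: Σ A_w = 16 = 2^4 = 16 ✓.


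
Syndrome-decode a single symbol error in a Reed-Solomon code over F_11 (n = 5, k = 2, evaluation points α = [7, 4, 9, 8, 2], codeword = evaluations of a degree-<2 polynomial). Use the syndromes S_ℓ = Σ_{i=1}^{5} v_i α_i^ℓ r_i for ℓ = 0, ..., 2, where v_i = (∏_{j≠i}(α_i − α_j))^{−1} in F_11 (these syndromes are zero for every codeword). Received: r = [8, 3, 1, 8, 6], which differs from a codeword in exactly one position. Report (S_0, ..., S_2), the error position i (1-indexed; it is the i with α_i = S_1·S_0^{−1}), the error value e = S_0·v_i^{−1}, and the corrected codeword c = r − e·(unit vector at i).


S = (6, 9, 8), error at position 1, error magnitude e = 4, c = [4, 3, 1, 8, 6].

Step 1: column multipliers v_i = (∏_{j≠i}(α_i − α_j))^{−1} mod 11.
  i = 1 (α = 7): (7−4)(7−9)(7−8)(7−2) = 3·(−2)·(−1)·5 = 30 ≡ 8, so v_1 = 8^{−1} = 7 (mod 11).
  i = 2 (α = 4): (4−7)(4−9)(4−8)(4−2) = (−3)·(−5)·(−4)·2 = −120 ≡ 1, so v_2 = 1^{−1} = 1 (mod 11).
  i = 3 (α = 9): (9−7)(9−4)(9−8)(9−2) = 2·5·1·7 = 70 ≡ 4, so v_3 = 4^{−1} = 3 (mod 11).
  i = 4 (α = 8): (8−7)(8−4)(8−9)(8−2) = 1·4·(−1)·6 = −24 ≡ 9, so v_4 = 9^{−1} = 5 (mod 11).
  i = 5 (α = 2): (2−7)(2−4)(2−9)(2−8) = (−5)·(−2)·(−7)·(−6) = 420 ≡ 2, so v_5 = 2^{−1} = 6 (mod 11).
  v = [7, 1, 3, 5, 6].
Step 2: syndromes of r = [8, 3, 1, 8, 6] (all sums mod 11).
  S_0 = Σ v_i r_i = 7·8 + 1·3 + 3·1 + 5·8 + 6·6 = 138 ≡ 6.
  S_1 = Σ v_i α_i r_i = 7·7·8 + 1·4·3 + 3·9·1 + 5·8·8 + 6·2·6 = 823 ≡ 9.
  α_i^2 mod 11 = [5, 5, 4, 9, 4].
  S_2 = Σ v_i α_i^2 r_i = 7·5·8 + 1·5·3 + 3·4·1 + 5·9·8 + 6·4·6 = 811 ≡ 8.
  S = (6, 9, 8) ≠ 0, so r is not a codeword (an error is present).
Step 3: locate the error. For a single error e at position i, S_ℓ = v_i·e·α_i^ℓ, so α_err = S_1/S_0.
  S_0^{−1} = 6^{−1} = 2 (mod 11), so α_err = 9·2 = 18 ≡ 7 = α_1. Error position i = 1.
  Consistency check: S_2/S_1 = 8·5 = 40 ≡ 7 = α_err ✓ (single-error assumption holds).
Step 4: error magnitude e = S_0/v_1 = S_0·∏_{j≠1}(α_1 − α_j) = 6·8 = 48 ≡ 4 (mod 11).
Step 5: correct position 1: c_1 = r_1 − e = 8 − 4 ≡ 4 (mod 11). Hence c = [4, 3, 1, 8, 6].
  Check: interpolating c through the α_i gives m(x) = 9 + 4·x (degree < 2) with m(α_i) = c_i for every i, so c is indeed a codeword.


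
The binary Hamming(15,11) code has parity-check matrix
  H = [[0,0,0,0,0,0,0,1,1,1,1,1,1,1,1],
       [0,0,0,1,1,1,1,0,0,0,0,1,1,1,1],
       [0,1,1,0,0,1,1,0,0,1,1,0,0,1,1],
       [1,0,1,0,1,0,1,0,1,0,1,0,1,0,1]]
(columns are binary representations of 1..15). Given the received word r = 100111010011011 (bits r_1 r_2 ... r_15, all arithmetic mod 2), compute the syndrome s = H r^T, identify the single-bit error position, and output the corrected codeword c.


s = (1, 0, 0, 0)^T, error position = 8, corrected codeword c = 100111000011011

Compute s = H r^T mod 2 one row at a time:
  s_1 = 1 + 0 + 0 + 1 + 1 + 0 + 1 + 1 = 5 ≡ 1 (mod 2).
  s_2 = 1 + 1 + 1 + 0 + 1 + 0 + 1 + 1 = 6 ≡ 0 (mod 2).
  s_3 = 0 + 0 + 1 + 0 + 0 + 1 + 1 + 1 = 4 ≡ 0 (mod 2).
  s_4 = 1 + 0 + 1 + 0 + 0 + 1 + 0 + 1 = 4 ≡ 0 (mod 2).
s = (1, 0, 0, 0)^T — this equals column 8 of H (binary 1000), so error is at position 8.
Correct: flip bit 8 of r = 100111010011011 to get c = 100111000011011.


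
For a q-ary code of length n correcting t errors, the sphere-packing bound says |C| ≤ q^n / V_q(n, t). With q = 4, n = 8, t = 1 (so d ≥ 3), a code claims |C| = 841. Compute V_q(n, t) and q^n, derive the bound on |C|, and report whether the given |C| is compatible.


V_q(n, t) = 25, q^n = 65536, Hamming bound = 2621, |C| = 841 ≤ bound (satisfied).

Step 1: Compute V_q(n, t) = Σ_{j=0}^1 C(n, j) (q−1)^j.
  j = 0: C(8,0)·(3)^0 = 1·1 = 1.
  j = 1: C(8,1)·(3)^1 = 8·3 = 24.
  V_q(n, t) = 1 + 24 = 25.
Step 2: q^n = 4^8 = 65536.
Step 3: Hamming bound ⌊q^n / V_q(n,t)⌋ = ⌊65536/25⌋ = 2621.
Step 4: Compare |C| = 841 to 2621: satisfied.
The claimed |C| lies below the Hamming bound.


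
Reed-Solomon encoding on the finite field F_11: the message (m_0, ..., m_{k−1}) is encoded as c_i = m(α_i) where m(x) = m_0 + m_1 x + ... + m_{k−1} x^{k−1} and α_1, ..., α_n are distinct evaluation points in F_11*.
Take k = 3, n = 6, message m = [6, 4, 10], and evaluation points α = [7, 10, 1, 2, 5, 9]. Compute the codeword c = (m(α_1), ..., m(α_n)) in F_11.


c = [7, 1, 9, 10, 1, 5]

Message polynomial: m(x) = 6 + 4·x + 10·x^2 (mod 11).
For each evaluation point α_i, compute m(α_i) mod 11:
  α_1 = 7: Horner steps 10 → 8 → 7, so m(7) = 7.
  α_2 = 10: Horner steps 10 → 5 → 1, so m(10) = 1.
  α_3 = 1: Horner steps 10 → 3 → 9, so m(1) = 9.
  α_4 = 2: Horner steps 10 → 2 → 10, so m(2) = 10.
  α_5 = 5: Horner steps 10 → 10 → 1, so m(5) = 1.
  α_6 = 9: Horner steps 10 → 6 → 5, so m(9) = 5.
Codeword c = [7, 1, 9, 10, 1, 5] ∈ F_11^6.


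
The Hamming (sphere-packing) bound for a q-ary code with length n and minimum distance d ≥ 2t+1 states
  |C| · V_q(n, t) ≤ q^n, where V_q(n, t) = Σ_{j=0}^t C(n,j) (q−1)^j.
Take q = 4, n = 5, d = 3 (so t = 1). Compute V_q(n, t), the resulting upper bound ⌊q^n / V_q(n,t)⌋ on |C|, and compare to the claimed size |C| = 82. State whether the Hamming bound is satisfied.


V_q(n, t) = 16, q^n = 1024, Hamming bound = 64, |C| = 82 > bound (violated).

Step 1: Compute V_q(n, t) = Σ_{j=0}^1 C(n, j) (q−1)^j.
  j = 0: C(5,0)·(3)^0 = 1·1 = 1.
  j = 1: C(5,1)·(3)^1 = 5·3 = 15.
  V_q(n, t) = 1 + 15 = 16.
Step 2: q^n = 4^5 = 1024.
Step 3: Hamming bound ⌊q^n / V_q(n,t)⌋ = ⌊1024/16⌋ = 64.
Step 4: Compare |C| = 82 to 64: violated.
The claimed |C| lies above the Hamming bound, so no 4-ary code of length 5 with d ≥ 3 can have 82 codewords.


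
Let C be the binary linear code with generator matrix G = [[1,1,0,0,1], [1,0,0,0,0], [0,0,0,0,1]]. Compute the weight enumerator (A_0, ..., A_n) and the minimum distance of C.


Weight distribution: A_0 = 1, A_1 = 3, A_2 = 3, A_3 = 1. Minimum distance d = 1.

Enumerate all 2^3 = 8 messages m ∈ F_2^3.
For each, compute codeword c = mG in F_2^5, then tally its weight.
  m = 000 → c = 00000, weight = 0.
  m = 100 → c = 11001, weight = 3.
  m = 010 → c = 10000, weight = 1.
  m = 110 → c = 01001, weight = 2.
  m = 001 → c = 00001, weight = 1.
  m = 101 → c = 11000, weight = 2.
  m = 011 → c = 10001, weight = 2.
  m = 111 → c = 01000, weight = 1.
Tally weights:
  weight 0: 1 codewords.
  weight 1: 3 codewords.
  weight 2: 3 codewords.
  weight 3: 1 codewords.
Minimum distance d = smallest w > 0 with A_w > 0 = 1.
Sanity: Σ A_w = 8 = 2^3 = 8 ✓.


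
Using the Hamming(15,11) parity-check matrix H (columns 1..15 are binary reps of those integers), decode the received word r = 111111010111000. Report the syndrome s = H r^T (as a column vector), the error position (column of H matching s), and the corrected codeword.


s = (0, 0, 1, 0)^T, error position = 2, corrected codeword c = 101111010111000

Compute s = H r^T mod 2 one row at a time:
  s_1 = 1 + 0 + 1 + 1 + 1 + 0 + 0 + 0 = 4 ≡ 0 (mod 2).
  s_2 = 1 + 1 + 1 + 0 + 1 + 0 + 0 + 0 = 4 ≡ 0 (mod 2).
  s_3 = 1 + 1 + 1 + 0 + 1 + 1 + 0 + 0 = 5 ≡ 1 (mod 2).
  s_4 = 1 + 1 + 1 + 0 + 0 + 1 + 0 + 0 = 4 ≡ 0 (mod 2).
s = (0, 0, 1, 0)^T — this equals column 2 of H (binary 0010), so error is at position 2.
Correct: flip bit 2 of r = 111111010111000 to get c = 101111010111000.


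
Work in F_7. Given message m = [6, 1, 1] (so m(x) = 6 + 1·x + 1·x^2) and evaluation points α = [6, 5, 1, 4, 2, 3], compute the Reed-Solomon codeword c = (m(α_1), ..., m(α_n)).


c = [6, 1, 1, 5, 5, 4]

Message polynomial: m(x) = 6 + 1·x + 1·x^2 (mod 7).
For each evaluation point α_i, compute m(α_i) mod 7:
  α_1 = 6: Horner steps 1 → 0 → 6, so m(6) = 6.
  α_2 = 5: Horner steps 1 → 6 → 1, so m(5) = 1.
  α_3 = 1: Horner steps 1 → 2 → 1, so m(1) = 1.
  α_4 = 4: Horner steps 1 → 5 → 5, so m(4) = 5.
  α_5 = 2: Horner steps 1 → 3 → 5, so m(2) = 5.
  α_6 = 3: Horner steps 1 → 4 → 4, so m(3) = 4.
Codeword c = [6, 1, 1, 5, 5, 4] ∈ F_7^6.


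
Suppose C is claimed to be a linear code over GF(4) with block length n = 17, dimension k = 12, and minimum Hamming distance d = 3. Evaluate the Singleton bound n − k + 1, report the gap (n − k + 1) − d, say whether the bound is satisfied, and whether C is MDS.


Singleton RHS = n − k + 1 = 6, slack = 3, bound satisfied, not MDS.

Singleton bound: d ≤ n − k + 1.
Here n = 17, k = 12, so n − k + 1 = 6.
Given d = 3, check d ≤ 6: YES.
Slack = (n − k + 1) − d = 3.
The code is NOT MDS (slack = 3 > 0).
Description: the claimed parameters are [17, 12, 3]_4; such a code would be non-MDS.


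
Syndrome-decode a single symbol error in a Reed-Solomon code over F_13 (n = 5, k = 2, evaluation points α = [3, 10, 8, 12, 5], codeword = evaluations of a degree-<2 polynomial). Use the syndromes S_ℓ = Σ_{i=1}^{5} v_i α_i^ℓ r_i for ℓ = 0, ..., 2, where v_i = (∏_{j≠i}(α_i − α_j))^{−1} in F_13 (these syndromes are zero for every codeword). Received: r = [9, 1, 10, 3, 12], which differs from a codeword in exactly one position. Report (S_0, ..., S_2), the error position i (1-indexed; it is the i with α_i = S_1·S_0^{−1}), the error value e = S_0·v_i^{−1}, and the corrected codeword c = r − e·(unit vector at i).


S = (9, 12, 3), error at position 2, error magnitude e = 1, c = [9, 0, 10, 3, 12].

Step 1: column multipliers v_i = (∏_{j≠i}(α_i − α_j))^{−1} mod 13.
  i = 1 (α = 3): (3−10)(3−8)(3−12)(3−5) = (−7)·(−5)·(−9)·(−2) = 630 ≡ 6, so v_1 = 6^{−1} = 11 (mod 13).
  i = 2 (α = 10): (10−3)(10−8)(10−12)(10−5) = 7·2·(−2)·5 = −140 ≡ 3, so v_2 = 3^{−1} = 9 (mod 13).
  i = 3 (α = 8): (8−3)(8−10)(8−12)(8−5) = 5·(−2)·(−4)·3 = 120 ≡ 3, so v_3 = 3^{−1} = 9 (mod 13).
  i = 4 (α = 12): (12−3)(12−10)(12−8)(12−5) = 9·2·4·7 = 504 ≡ 10, so v_4 = 10^{−1} = 4 (mod 13).
  i = 5 (α = 5): (5−3)(5−10)(5−8)(5−12) = 2·(−5)·(−3)·(−7) = −210 ≡ 11, so v_5 = 11^{−1} = 6 (mod 13).
  v = [11, 9, 9, 4, 6].
Step 2: syndromes of r = [9, 1, 10, 3, 12] (all sums mod 13).
  S_0 = Σ v_i r_i = 11·9 + 9·1 + 9·10 + 4·3 + 6·12 = 282 ≡ 9.
  S_1 = Σ v_i α_i r_i = 11·3·9 + 9·10·1 + 9·8·10 + 4·12·3 + 6·5·12 = 1611 ≡ 12.
  α_i^2 mod 13 = [9, 9, 12, 1, 12].
  S_2 = Σ v_i α_i^2 r_i = 11·9·9 + 9·9·1 + 9·12·10 + 4·1·3 + 6·12·12 = 2928 ≡ 3.
  S = (9, 12, 3) ≠ 0, so r is not a codeword (an error is present).
Step 3: locate the error. For a single error e at position i, S_ℓ = v_i·e·α_i^ℓ, so α_err = S_1/S_0.
  S_0^{−1} = 9^{−1} = 3 (mod 13), so α_err = 12·3 = 36 ≡ 10 = α_2. Error position i = 2.
  Consistency check: S_2/S_1 = 3·12 = 36 ≡ 10 = α_err ✓ (single-error assumption holds).
Step 4: error magnitude e = S_0/v_2 = S_0·∏_{j≠2}(α_2 − α_j) = 9·3 = 27 ≡ 1 (mod 13).
Step 5: correct position 2: c_2 = r_2 − e = 1 − 1 ≡ 0 (mod 13). Hence c = [9, 0, 10, 3, 12].
  Check: interpolating c through the α_i gives m(x) = 11 + 8·x (degree < 2) with m(α_i) = c_i for every i, so c is indeed a codeword.


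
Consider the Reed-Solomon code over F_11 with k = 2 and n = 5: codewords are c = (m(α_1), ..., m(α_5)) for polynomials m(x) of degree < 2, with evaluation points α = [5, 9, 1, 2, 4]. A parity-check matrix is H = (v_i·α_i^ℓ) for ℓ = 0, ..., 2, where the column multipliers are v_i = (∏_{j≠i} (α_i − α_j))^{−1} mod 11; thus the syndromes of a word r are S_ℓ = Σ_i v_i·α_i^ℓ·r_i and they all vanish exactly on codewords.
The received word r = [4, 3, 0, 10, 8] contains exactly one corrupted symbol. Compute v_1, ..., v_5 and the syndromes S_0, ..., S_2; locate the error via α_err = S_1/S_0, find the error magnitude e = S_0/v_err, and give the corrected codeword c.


S = (9, 1, 5), error at position 1, error magnitude e = 8, c = [7, 3, 0, 10, 8].

Step 1: column multipliers v_i = (∏_{j≠i}(α_i − α_j))^{−1} mod 11.
  i = 1 (α = 5): (5−9)(5−1)(5−2)(5−4) = (−4)·4·3·1 = −48 ≡ 7, so v_1 = 7^{−1} = 8 (mod 11).
  i = 2 (α = 9): (9−5)(9−1)(9−2)(9−4) = 4·8·7·5 = 1120 ≡ 9, so v_2 = 9^{−1} = 5 (mod 11).
  i = 3 (α = 1): (1−5)(1−9)(1−2)(1−4) = (−4)·(−8)·(−1)·(−3) = 96 ≡ 8, so v_3 = 8^{−1} = 7 (mod 11).
  i = 4 (α = 2): (2−5)(2−9)(2−1)(2−4) = (−3)·(−7)·1·(−2) = −42 ≡ 2, so v_4 = 2^{−1} = 6 (mod 11).
  i = 5 (α = 4): (4−5)(4−9)(4−1)(4−2) = (−1)·(−5)·3·2 = 30 ≡ 8, so v_5 = 8^{−1} = 7 (mod 11).
  v = [8, 5, 7, 6, 7].
Step 2: syndromes of r = [4, 3, 0, 10, 8] (all sums mod 11).
  S_0 = Σ v_i r_i = 8·4 + 5·3 + 7·0 + 6·10 + 7·8 = 163 ≡ 9.
  S_1 = Σ v_i α_i r_i = 8·5·4 + 5·9·3 + 7·1·0 + 6·2·10 + 7·4·8 = 639 ≡ 1.
  α_i^2 mod 11 = [3, 4, 1, 4, 5].
  S_2 = Σ v_i α_i^2 r_i = 8·3·4 + 5·4·3 + 7·1·0 + 6·4·10 + 7·5·8 = 676 ≡ 5.
  S = (9, 1, 5) ≠ 0, so r is not a codeword (an error is present).
Step 3: locate the error. For a single error e at position i, S_ℓ = v_i·e·α_i^ℓ, so α_err = S_1/S_0.
  S_0^{−1} = 9^{−1} = 5 (mod 11), so α_err = 1·5 = 5 ≡ 5 = α_1. Error position i = 1.
  Consistency check: S_2/S_1 = 5·1 = 5 ≡ 5 = α_err ✓ (single-error assumption holds).
Step 4: error magnitude e = S_0/v_1 = S_0·∏_{j≠1}(α_1 − α_j) = 9·7 = 63 ≡ 8 (mod 11).
Step 5: correct position 1: c_1 = r_1 − e = 4 − 8 ≡ 7 (mod 11). Hence c = [7, 3, 0, 10, 8].
  Check: interpolating c through the α_i gives m(x) = 1 + 10·x (degree < 2) with m(α_i) = c_i for every i, so c is indeed a codeword.


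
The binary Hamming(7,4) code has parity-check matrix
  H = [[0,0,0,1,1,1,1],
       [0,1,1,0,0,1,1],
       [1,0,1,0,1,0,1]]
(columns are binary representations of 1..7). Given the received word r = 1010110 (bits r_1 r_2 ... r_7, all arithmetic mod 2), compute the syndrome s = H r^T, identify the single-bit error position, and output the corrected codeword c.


s = (0, 0, 1)^T, error position = 1, corrected codeword c = 0010110

Compute s = H r^T mod 2 one row at a time:
  s_1 = 0 + 1 + 1 + 0 = 2 ≡ 0 (mod 2).
  s_2 = 0 + 1 + 1 + 0 = 2 ≡ 0 (mod 2).
  s_3 = 1 + 1 + 1 + 0 = 3 ≡ 1 (mod 2).
s = (0, 0, 1)^T — this equals column 1 of H (binary 001), so error is at position 1.
Correct: flip bit 1 of r = 1010110 to get c = 0010110.


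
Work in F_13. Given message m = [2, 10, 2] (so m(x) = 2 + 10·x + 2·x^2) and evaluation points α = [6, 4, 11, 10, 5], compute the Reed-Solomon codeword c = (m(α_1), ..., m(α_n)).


c = [4, 9, 3, 3, 11]

Message polynomial: m(x) = 2 + 10·x + 2·x^2 (mod 13).
For each evaluation point α_i, compute m(α_i) mod 13:
  α_1 = 6: Horner steps 2 → 9 → 4, so m(6) = 4.
  α_2 = 4: Horner steps 2 → 5 → 9, so m(4) = 9.
  α_3 = 11: Horner steps 2 → 6 → 3, so m(11) = 3.
  α_4 = 10: Horner steps 2 → 4 → 3, so m(10) = 3.
  α_5 = 5: Horner steps 2 → 7 → 11, so m(5) = 11.
Codeword c = [4, 9, 3, 3, 11] ∈ F_13^5.


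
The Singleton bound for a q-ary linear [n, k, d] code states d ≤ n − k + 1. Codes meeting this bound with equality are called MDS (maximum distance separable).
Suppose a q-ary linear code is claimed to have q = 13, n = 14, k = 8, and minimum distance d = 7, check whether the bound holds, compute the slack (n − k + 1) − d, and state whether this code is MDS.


Singleton RHS = n − k + 1 = 7, slack = 0, bound satisfied, MDS.

Singleton bound: d ≤ n − k + 1.
Here n = 14, k = 8, so n − k + 1 = 7.
Given d = 7, check d ≤ 7: YES.
Slack = (n − k + 1) − d = 0.
The code is MDS (slack = 0).
Description: the claimed parameters are [14, 8, 7]_13; such a code would be MDS (meets Singleton bound).


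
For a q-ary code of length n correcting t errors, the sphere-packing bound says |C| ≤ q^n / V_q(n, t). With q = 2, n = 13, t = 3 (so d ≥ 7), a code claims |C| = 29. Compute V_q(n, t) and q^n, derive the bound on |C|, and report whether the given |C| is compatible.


V_q(n, t) = 378, q^n = 8192, Hamming bound = 21, |C| = 29 > bound (violated).

Step 1: Compute V_q(n, t) = Σ_{j=0}^3 C(n, j) (q−1)^j.
  j = 0: C(13,0)·(1)^0 = 1·1 = 1.
  j = 1: C(13,1)·(1)^1 = 13·1 = 13.
  j = 2: C(13,2)·(1)^2 = 78·1 = 78.
  j = 3: C(13,3)·(1)^3 = 286·1 = 286.
  V_q(n, t) = 1 + 13 + 78 + 286 = 378.
Step 2: q^n = 2^13 = 8192.
Step 3: Hamming bound ⌊q^n / V_q(n,t)⌋ = ⌊8192/378⌋ = 21.
Step 4: Compare |C| = 29 to 21: violated.
The claimed |C| lies above the Hamming bound, so no 2-ary code of length 13 with d ≥ 7 can have 29 codewords.


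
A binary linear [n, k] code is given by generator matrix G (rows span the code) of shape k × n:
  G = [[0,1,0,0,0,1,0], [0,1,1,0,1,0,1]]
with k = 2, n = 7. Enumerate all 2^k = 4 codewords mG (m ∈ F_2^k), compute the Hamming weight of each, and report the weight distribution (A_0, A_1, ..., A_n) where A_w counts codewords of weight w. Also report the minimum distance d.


Weight distribution: A_0 = 1, A_2 = 1, A_4 = 2. Minimum distance d = 2.

Enumerate all 2^2 = 4 messages m ∈ F_2^2.
For each, compute codeword c = mG in F_2^7, then tally its weight.
  m = 00 → c = 0000000, weight = 0.
  m = 10 → c = 0100010, weight = 2.
  m = 01 → c = 0110101, weight = 4.
  m = 11 → c = 0010111, weight = 4.
Tally weights:
  weight 0: 1 codewords.
  weight 2: 1 codewords.
  weight 4: 2 codewords.
Minimum distance d = smallest w > 0 with A_w > 0 = 2.
Sanity: Σ A_w = 4 = 2^2 = 4 ✓.


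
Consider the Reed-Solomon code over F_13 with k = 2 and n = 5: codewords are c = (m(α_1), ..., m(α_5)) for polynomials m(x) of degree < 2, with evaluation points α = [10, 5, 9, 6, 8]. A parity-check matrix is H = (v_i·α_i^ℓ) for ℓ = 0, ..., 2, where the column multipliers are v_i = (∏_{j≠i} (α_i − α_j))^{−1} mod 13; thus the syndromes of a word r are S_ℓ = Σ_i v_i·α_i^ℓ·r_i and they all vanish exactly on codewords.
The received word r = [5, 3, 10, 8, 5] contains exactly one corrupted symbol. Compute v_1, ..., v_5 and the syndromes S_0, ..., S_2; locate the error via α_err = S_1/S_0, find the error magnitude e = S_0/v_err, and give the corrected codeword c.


S = (3, 4, 1), error at position 1, error magnitude e = 3, c = [2, 3, 10, 8, 5].

Step 1: column multipliers v_i = (∏_{j≠i}(α_i − α_j))^{−1} mod 13.
  i = 1 (α = 10): (10−5)(10−9)(10−6)(10−8) = 5·1·4·2 = 40 ≡ 1, so v_1 = 1^{−1} = 1 (mod 13).
  i = 2 (α = 5): (5−10)(5−9)(5−6)(5−8) = (−5)·(−4)·(−1)·(−3) = 60 ≡ 8, so v_2 = 8^{−1} = 5 (mod 13).
  i = 3 (α = 9): (9−10)(9−5)(9−6)(9−8) = (−1)·4·3·1 = −12 ≡ 1, so v_3 = 1^{−1} = 1 (mod 13).
  i = 4 (α = 6): (6−10)(6−5)(6−9)(6−8) = (−4)·1·(−3)·(−2) = −24 ≡ 2, so v_4 = 2^{−1} = 7 (mod 13).
  i = 5 (α = 8): (8−10)(8−5)(8−9)(8−6) = (−2)·3·(−1)·2 = 12 ≡ 12, so v_5 = 12^{−1} = 12 (mod 13).
  v = [1, 5, 1, 7, 12].
Step 2: syndromes of r = [5, 3, 10, 8, 5] (all sums mod 13).
  S_0 = Σ v_i r_i = 1·5 + 5·3 + 1·10 + 7·8 + 12·5 = 146 ≡ 3.
  S_1 = Σ v_i α_i r_i = 1·10·5 + 5·5·3 + 1·9·10 + 7·6·8 + 12·8·5 = 1031 ≡ 4.
  α_i^2 mod 13 = [9, 12, 3, 10, 12].
  S_2 = Σ v_i α_i^2 r_i = 1·9·5 + 5·12·3 + 1·3·10 + 7·10·8 + 12·12·5 = 1535 ≡ 1.
  S = (3, 4, 1) ≠ 0, so r is not a codeword (an error is present).
Step 3: locate the error. For a single error e at position i, S_ℓ = v_i·e·α_i^ℓ, so α_err = S_1/S_0.
  S_0^{−1} = 3^{−1} = 9 (mod 13), so α_err = 4·9 = 36 ≡ 10 = α_1. Error position i = 1.
  Consistency check: S_2/S_1 = 1·10 = 10 ≡ 10 = α_err ✓ (single-error assumption holds).
Step 4: error magnitude e = S_0/v_1 = S_0·∏_{j≠1}(α_1 − α_j) = 3·1 = 3 ≡ 3 (mod 13).
Step 5: correct position 1: c_1 = r_1 − e = 5 − 3 ≡ 2 (mod 13). Hence c = [2, 3, 10, 8, 5].
  Check: interpolating c through the α_i gives m(x) = 4 + 5·x (degree < 2) with m(α_i) = c_i for every i, so c is indeed a codeword.


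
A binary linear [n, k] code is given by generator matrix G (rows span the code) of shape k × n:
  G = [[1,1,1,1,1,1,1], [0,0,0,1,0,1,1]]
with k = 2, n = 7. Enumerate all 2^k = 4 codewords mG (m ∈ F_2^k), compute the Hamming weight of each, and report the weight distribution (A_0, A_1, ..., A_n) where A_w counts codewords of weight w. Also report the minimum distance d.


Weight distribution: A_0 = 1, A_3 = 1, A_4 = 1, A_7 = 1. Minimum distance d = 3.

Enumerate all 2^2 = 4 messages m ∈ F_2^2.
For each, compute codeword c = mG in F_2^7, then tally its weight.
  m = 00 → c = 0000000, weight = 0.
  m = 10 → c = 1111111, weight = 7.
  m = 01 → c = 0001011, weight = 3.
  m = 11 → c = 1110100, weight = 4.
Tally weights:
  weight 0: 1 codewords.
  weight 3: 1 codewords.
  weight 4: 1 codewords.
  weight 7: 1 codewords.
Minimum distance d = smallest w > 0 with A_w > 0 = 3.
Sanity: Σ A_w = 4 = 2^2 = 4 ✓.


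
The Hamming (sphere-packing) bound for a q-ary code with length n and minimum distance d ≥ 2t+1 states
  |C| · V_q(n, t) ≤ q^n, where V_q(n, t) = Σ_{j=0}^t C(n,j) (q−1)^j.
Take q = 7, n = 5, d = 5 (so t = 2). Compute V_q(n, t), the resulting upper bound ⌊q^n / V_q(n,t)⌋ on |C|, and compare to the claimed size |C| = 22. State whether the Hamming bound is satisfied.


V_q(n, t) = 391, q^n = 16807, Hamming bound = 42, |C| = 22 ≤ bound (satisfied).

Step 1: Compute V_q(n, t) = Σ_{j=0}^2 C(n, j) (q−1)^j.
  j = 0: C(5,0)·(6)^0 = 1·1 = 1.
  j = 1: C(5,1)·(6)^1 = 5·6 = 30.
  j = 2: C(5,2)·(6)^2 = 10·36 = 360.
  V_q(n, t) = 1 + 30 + 360 = 391.
Step 2: q^n = 7^5 = 16807.
Step 3: Hamming bound ⌊q^n / V_q(n,t)⌋ = ⌊16807/391⌋ = 42.
Step 4: Compare |C| = 22 to 42: satisfied.
The claimed |C| lies below the Hamming bound.


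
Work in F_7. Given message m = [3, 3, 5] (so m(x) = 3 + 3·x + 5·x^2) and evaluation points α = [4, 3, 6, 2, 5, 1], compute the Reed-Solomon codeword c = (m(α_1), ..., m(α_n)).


c = [4, 1, 5, 1, 3, 4]

Message polynomial: m(x) = 3 + 3·x + 5·x^2 (mod 7).
For each evaluation point α_i, compute m(α_i) mod 7:
  α_1 = 4: Horner steps 5 → 2 → 4, so m(4) = 4.
  α_2 = 3: Horner steps 5 → 4 → 1, so m(3) = 1.
  α_3 = 6: Horner steps 5 → 5 → 5, so m(6) = 5.
  α_4 = 2: Horner steps 5 → 6 → 1, so m(2) = 1.
  α_5 = 5: Horner steps 5 → 0 → 3, so m(5) = 3.
  α_6 = 1: Horner steps 5 → 1 → 4, so m(1) = 4.
Codeword c = [4, 1, 5, 1, 3, 4] ∈ F_7^6.


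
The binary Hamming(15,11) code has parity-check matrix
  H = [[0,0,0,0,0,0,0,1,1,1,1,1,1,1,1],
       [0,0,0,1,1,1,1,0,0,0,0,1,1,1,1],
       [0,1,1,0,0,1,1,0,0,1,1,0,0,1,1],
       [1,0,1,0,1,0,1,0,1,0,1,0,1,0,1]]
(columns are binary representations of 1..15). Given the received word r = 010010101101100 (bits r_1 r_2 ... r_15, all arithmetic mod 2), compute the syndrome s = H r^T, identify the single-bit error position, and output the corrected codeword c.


s = (0, 0, 1, 0)^T, error position = 2, corrected codeword c = 000010101101100

Compute s = H r^T mod 2 one row at a time:
  s_1 = 0 + 1 + 1 + 0 + 1 + 1 + 0 + 0 = 4 ≡ 0 (mod 2).
  s_2 = 0 + 1 + 0 + 1 + 1 + 1 + 0 + 0 = 4 ≡ 0 (mod 2).
  s_3 = 1 + 0 + 0 + 1 + 1 + 0 + 0 + 0 = 3 ≡ 1 (mod 2).
  s_4 = 0 + 0 + 1 + 1 + 1 + 0 + 1 + 0 = 4 ≡ 0 (mod 2).
s = (0, 0, 1, 0)^T — this equals column 2 of H (binary 0010), so error is at position 2.
Correct: flip bit 2 of r = 010010101101100 to get c = 000010101101100.


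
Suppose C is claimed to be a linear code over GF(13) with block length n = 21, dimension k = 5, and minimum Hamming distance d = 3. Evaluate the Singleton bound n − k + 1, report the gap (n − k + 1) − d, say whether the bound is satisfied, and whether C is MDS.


Singleton RHS = n − k + 1 = 17, slack = 14, bound satisfied, not MDS.

Singleton bound: d ≤ n − k + 1.
Here n = 21, k = 5, so n − k + 1 = 17.
Given d = 3, check d ≤ 17: YES.
Slack = (n − k + 1) − d = 14.
The code is NOT MDS (slack = 14 > 0).
Description: the claimed parameters are [21, 5, 3]_13; such a code would be non-MDS.


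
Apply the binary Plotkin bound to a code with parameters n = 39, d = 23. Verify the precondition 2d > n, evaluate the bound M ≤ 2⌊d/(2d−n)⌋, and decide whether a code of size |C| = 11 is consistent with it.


Plotkin bound M ≤ 6; given |C| = 11 > bound (violated).

Check applicability: 2d = 46, n = 39.
2d − n = 7 > 0, so Plotkin applies.
Compute d/(2d−n) = 23/7 ≈ 3.2857.
⌊d/(2d−n)⌋ = 3.
Plotkin bound: M ≤ 2·3 = 6.
Given |C| = 11, check: VIOLATED.
This |C| is above the Plotkin bound, so no binary code with n = 39, d = 23 and 11 codewords exists.


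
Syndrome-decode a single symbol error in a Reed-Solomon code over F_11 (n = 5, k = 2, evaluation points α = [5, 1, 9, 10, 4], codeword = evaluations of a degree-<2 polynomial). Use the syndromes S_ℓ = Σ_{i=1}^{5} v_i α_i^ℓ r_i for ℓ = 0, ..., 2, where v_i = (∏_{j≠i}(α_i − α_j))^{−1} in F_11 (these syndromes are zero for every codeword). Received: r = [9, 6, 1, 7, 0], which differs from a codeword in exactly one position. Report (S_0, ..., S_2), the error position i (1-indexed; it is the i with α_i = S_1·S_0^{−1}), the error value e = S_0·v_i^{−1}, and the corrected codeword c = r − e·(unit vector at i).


S = (5, 6, 5), error at position 4, error magnitude e = 8, c = [9, 6, 1, 10, 0].

Step 1: column multipliers v_i = (∏_{j≠i}(α_i − α_j))^{−1} mod 11.
  i = 1 (α = 5): (5−1)(5−9)(5−10)(5−4) = 4·(−4)·(−5)·1 = 80 ≡ 3, so v_1 = 3^{−1} = 4 (mod 11).
  i = 2 (α = 1): (1−5)(1−9)(1−10)(1−4) = (−4)·(−8)·(−9)·(−3) = 864 ≡ 6, so v_2 = 6^{−1} = 2 (mod 11).
  i = 3 (α = 9): (9−5)(9−1)(9−10)(9−4) = 4·8·(−1)·5 = −160 ≡ 5, so v_3 = 5^{−1} = 9 (mod 11).
  i = 4 (α = 10): (10−5)(10−1)(10−9)(10−4) = 5·9·1·6 = 270 ≡ 6, so v_4 = 6^{−1} = 2 (mod 11).
  i = 5 (α = 4): (4−5)(4−1)(4−9)(4−10) = (−1)·3·(−5)·(−6) = −90 ≡ 9, so v_5 = 9^{−1} = 5 (mod 11).
  v = [4, 2, 9, 2, 5].
Step 2: syndromes of r = [9, 6, 1, 7, 0] (all sums mod 11).
  S_0 = Σ v_i r_i = 4·9 + 2·6 + 9·1 + 2·7 + 5·0 = 71 ≡ 5.
  S_1 = Σ v_i α_i r_i = 4·5·9 + 2·1·6 + 9·9·1 + 2·10·7 + 5·4·0 = 413 ≡ 6.
  α_i^2 mod 11 = [3, 1, 4, 1, 5].
  S_2 = Σ v_i α_i^2 r_i = 4·3·9 + 2·1·6 + 9·4·1 + 2·1·7 + 5·5·0 = 170 ≡ 5.
  S = (5, 6, 5) ≠ 0, so r is not a codeword (an error is present).
Step 3: locate the error. For a single error e at position i, S_ℓ = v_i·e·α_i^ℓ, so α_err = S_1/S_0.
  S_0^{−1} = 5^{−1} = 9 (mod 11), so α_err = 6·9 = 54 ≡ 10 = α_4. Error position i = 4.
  Consistency check: S_2/S_1 = 5·2 = 10 ≡ 10 = α_err ✓ (single-error assumption holds).
Step 4: error magnitude e = S_0/v_4 = S_0·∏_{j≠4}(α_4 − α_j) = 5·6 = 30 ≡ 8 (mod 11).
Step 5: correct position 4: c_4 = r_4 − e = 7 − 8 ≡ 10 (mod 11). Hence c = [9, 6, 1, 10, 0].
  Check: interpolating c through the α_i gives m(x) = 8 + 9·x (degree < 2) with m(α_i) = c_i for every i, so c is indeed a codeword.
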